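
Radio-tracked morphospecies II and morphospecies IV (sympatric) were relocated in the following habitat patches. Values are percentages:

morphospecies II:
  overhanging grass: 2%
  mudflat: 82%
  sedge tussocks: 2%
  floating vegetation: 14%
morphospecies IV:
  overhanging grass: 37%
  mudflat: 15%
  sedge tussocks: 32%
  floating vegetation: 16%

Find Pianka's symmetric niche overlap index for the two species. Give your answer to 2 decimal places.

0.36

Convert percentages to proportions (divide by 100).
Σ p₁ᵢp₂ᵢ = 0.0074 + 0.1230 + 0.0064 + 0.0224 = 0.1592
Σp_1ᵢ² = 0.02² + 0.82² + 0.02² + 0.14² = 0.0004 + 0.6724 + 0.0004 + 0.0196 = 0.6928
Σp_2ᵢ² = 0.37² + 0.15² + 0.32² + 0.16² = 0.1369 + 0.0225 + 0.1024 + 0.0256 = 0.2874
O = 0.1592 / √(0.6928 × 0.2874) = 0.1592 / 0.44622 = 0.3568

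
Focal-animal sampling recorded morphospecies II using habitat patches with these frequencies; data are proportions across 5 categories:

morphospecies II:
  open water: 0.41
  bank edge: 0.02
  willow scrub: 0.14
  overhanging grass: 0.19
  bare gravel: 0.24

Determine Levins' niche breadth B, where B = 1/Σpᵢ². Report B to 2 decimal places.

Σpᵢ² = 0.41² + 0.02² + 0.14² + 0.19² + 0.24² = 0.1681 + 0.0004 + 0.0196 + 0.0361 + 0.0576 = 0.2818
B = 1 / 0.2818 = 3.5486

3.55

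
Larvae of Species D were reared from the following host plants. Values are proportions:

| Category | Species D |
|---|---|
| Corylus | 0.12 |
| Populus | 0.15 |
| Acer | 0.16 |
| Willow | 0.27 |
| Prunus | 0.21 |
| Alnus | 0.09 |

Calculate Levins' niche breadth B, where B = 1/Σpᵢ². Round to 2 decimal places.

Σpᵢ² = 0.12² + 0.15² + 0.16² + 0.27² + 0.21² + 0.09² = 0.0144 + 0.0225 + 0.0256 + 0.0729 + 0.0441 + 0.0081 = 0.1876
B = 1 / 0.1876 = 5.3305

5.33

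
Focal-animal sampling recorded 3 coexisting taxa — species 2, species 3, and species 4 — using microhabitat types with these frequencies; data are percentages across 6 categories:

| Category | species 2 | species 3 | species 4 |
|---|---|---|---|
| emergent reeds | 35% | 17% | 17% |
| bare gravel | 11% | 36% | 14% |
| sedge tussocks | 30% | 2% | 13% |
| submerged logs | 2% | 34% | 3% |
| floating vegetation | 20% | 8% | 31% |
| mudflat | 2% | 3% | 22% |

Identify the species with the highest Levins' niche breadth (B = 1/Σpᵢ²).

Convert percentages to proportions (divide by 100).
Σp_2ᵢ² = 0.35² + 0.11² + 0.30² + 0.02² + 0.20² + 0.02² = 0.1225 + 0.0121 + 0.0900 + 0.0004 + 0.0400 + 0.0004 = 0.2654
B_2 = 1 / 0.2654 = 3.7679
Σp_3ᵢ² = 0.17² + 0.36² + 0.02² + 0.34² + 0.08² + 0.03² = 0.0289 + 0.1296 + 0.0004 + 0.1156 + 0.0064 + 0.0009 = 0.2818
B_3 = 1 / 0.2818 = 3.5486
Σp_4ᵢ² = 0.17² + 0.14² + 0.13² + 0.03² + 0.31² + 0.22² = 0.0289 + 0.0196 + 0.0169 + 0.0009 + 0.0961 + 0.0484 = 0.2108
B_4 = 1 / 0.2108 = 4.7438
Highest B → broadest niche (most generalist): species 4 (B = 4.74).

species 4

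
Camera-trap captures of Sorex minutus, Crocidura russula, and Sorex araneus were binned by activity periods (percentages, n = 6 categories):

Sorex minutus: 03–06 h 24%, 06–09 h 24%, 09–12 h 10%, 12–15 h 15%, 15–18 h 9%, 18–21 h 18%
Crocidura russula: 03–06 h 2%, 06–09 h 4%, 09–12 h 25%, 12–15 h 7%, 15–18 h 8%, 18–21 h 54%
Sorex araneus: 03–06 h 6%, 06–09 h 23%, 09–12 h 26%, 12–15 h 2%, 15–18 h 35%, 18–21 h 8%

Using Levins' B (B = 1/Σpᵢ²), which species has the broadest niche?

Convert percentages to proportions (divide by 100).
Σp_minuᵢ² = 0.24² + 0.24² + 0.10² + 0.15² + 0.09² + 0.18² = 0.0576 + 0.0576 + 0.0100 + 0.0225 + 0.0081 + 0.0324 = 0.1882
B_minu = 1 / 0.1882 = 5.3135
Σp_russᵢ² = 0.02² + 0.04² + 0.25² + 0.07² + 0.08² + 0.54² = 0.0004 + 0.0016 + 0.0625 + 0.0049 + 0.0064 + 0.2916 = 0.3674
B_russ = 1 / 0.3674 = 2.7218
Σp_aranᵢ² = 0.06² + 0.23² + 0.26² + 0.02² + 0.35² + 0.08² = 0.0036 + 0.0529 + 0.0676 + 0.0004 + 0.1225 + 0.0064 = 0.2534
B_aran = 1 / 0.2534 = 3.9463
Highest B → broadest niche (most generalist): Sorex minutus (B = 5.31).

Sorex minutus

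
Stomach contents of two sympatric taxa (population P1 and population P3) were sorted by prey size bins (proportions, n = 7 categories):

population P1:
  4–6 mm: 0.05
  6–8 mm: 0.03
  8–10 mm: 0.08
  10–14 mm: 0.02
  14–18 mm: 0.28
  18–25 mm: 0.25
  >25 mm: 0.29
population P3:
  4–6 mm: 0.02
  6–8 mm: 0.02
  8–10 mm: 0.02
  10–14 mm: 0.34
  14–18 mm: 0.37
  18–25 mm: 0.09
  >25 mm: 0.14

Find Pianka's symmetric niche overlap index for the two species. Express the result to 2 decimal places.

Σ p₁ᵢp₂ᵢ = 0.0010 + 0.0006 + 0.0016 + 0.0068 + 0.1036 + 0.0225 + 0.0406 = 0.1767
Σp_1ᵢ² = 0.05² + 0.03² + 0.08² + 0.02² + 0.28² + 0.25² + 0.29² = 0.0025 + 0.0009 + 0.0064 + 0.0004 + 0.0784 + 0.0625 + 0.0841 = 0.2352
Σp_2ᵢ² = 0.02² + 0.02² + 0.02² + 0.34² + 0.37² + 0.09² + 0.14² = 0.0004 + 0.0004 + 0.0004 + 0.1156 + 0.1369 + 0.0081 + 0.0196 = 0.2814
O = 0.1767 / √(0.2352 × 0.2814) = 0.1767 / 0.25726 = 0.6869

0.69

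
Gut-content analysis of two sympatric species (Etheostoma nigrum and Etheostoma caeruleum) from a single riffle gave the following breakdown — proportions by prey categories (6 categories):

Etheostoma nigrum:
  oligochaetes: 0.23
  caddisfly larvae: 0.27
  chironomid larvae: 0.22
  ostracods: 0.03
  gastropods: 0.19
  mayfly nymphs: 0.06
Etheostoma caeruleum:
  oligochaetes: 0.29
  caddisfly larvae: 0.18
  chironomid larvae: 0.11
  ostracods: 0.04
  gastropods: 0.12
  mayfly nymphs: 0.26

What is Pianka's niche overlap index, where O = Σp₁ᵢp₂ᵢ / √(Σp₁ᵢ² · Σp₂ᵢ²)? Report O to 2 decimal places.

0.84

Σ p₁ᵢp₂ᵢ = 0.0667 + 0.0486 + 0.0242 + 0.0012 + 0.0228 + 0.0156 = 0.1791
Σp_1ᵢ² = 0.23² + 0.27² + 0.22² + 0.03² + 0.19² + 0.06² = 0.0529 + 0.0729 + 0.0484 + 0.0009 + 0.0361 + 0.0036 = 0.2148
Σp_2ᵢ² = 0.29² + 0.18² + 0.11² + 0.04² + 0.12² + 0.26² = 0.0841 + 0.0324 + 0.0121 + 0.0016 + 0.0144 + 0.0676 = 0.2122
O = 0.1791 / √(0.2148 × 0.2122) = 0.1791 / 0.21350 = 0.8389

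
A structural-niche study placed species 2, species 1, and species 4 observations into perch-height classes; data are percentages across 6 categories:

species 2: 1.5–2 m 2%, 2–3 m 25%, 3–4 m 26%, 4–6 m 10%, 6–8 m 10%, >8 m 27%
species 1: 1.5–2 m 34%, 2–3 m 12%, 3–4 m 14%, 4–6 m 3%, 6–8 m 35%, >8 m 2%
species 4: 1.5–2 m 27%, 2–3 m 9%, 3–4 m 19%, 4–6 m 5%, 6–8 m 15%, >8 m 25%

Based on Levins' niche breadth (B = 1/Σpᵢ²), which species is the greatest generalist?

Convert percentages to proportions (divide by 100).
Σp_2ᵢ² = 0.02² + 0.25² + 0.26² + 0.10² + 0.10² + 0.27² = 0.0004 + 0.0625 + 0.0676 + 0.0100 + 0.0100 + 0.0729 = 0.2234
B_2 = 1 / 0.2234 = 4.4763
Σp_1ᵢ² = 0.34² + 0.12² + 0.14² + 0.03² + 0.35² + 0.02² = 0.1156 + 0.0144 + 0.0196 + 0.0009 + 0.1225 + 0.0004 = 0.2734
B_1 = 1 / 0.2734 = 3.6576
Σp_4ᵢ² = 0.27² + 0.09² + 0.19² + 0.05² + 0.15² + 0.25² = 0.0729 + 0.0081 + 0.0361 + 0.0025 + 0.0225 + 0.0625 = 0.2046
B_4 = 1 / 0.2046 = 4.8876
Highest B → broadest niche (most generalist): species 4 (B = 4.89).

species 4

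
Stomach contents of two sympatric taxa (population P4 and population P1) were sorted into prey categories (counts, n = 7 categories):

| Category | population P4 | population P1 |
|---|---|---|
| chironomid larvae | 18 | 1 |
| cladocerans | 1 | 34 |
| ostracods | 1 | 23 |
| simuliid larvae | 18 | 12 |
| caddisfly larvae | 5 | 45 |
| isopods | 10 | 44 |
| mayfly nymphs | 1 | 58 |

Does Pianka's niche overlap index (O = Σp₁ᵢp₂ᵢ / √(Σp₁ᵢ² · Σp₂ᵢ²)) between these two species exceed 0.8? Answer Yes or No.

Proportions for population P4 (n=54): 18/54=0.3333, 1/54=0.0185, 1/54=0.0185, 18/54=0.3333, 5/54=0.0926, 10/54=0.1852, 1/54=0.0185
Proportions for population P1 (n=217): 1/217=0.0046, 34/217=0.1567, 23/217=0.1060, 12/217=0.0553, 45/217=0.2074, 44/217=0.2028, 58/217=0.2673
Σ p₁ᵢp₂ᵢ = 0.001533 + 0.002899 + 0.001961 + 0.018431 + 0.019205 + 0.037559 + 0.004945 = 0.086533
Σp_1ᵢ² = 0.3333² + 0.0185² + 0.0185² + 0.3333² + 0.0926² + 0.1852² + 0.0185² = 0.111089 + 0.000342 + 0.000342 + 0.111089 + 0.008575 + 0.034299 + 0.000342 = 0.266078
Σp_2ᵢ² = 0.0046² + 0.1567² + 0.1060² + 0.0553² + 0.2074² + 0.2028² + 0.2673² = 0.000021 + 0.024555 + 0.011236 + 0.003058 + 0.043015 + 0.041128 + 0.071449 = 0.194462
O = 0.086533 / √(0.266078 × 0.194462) = 0.086533 / 0.2274688 = 0.3804
O = 0.3804 < 0.8 → No.

No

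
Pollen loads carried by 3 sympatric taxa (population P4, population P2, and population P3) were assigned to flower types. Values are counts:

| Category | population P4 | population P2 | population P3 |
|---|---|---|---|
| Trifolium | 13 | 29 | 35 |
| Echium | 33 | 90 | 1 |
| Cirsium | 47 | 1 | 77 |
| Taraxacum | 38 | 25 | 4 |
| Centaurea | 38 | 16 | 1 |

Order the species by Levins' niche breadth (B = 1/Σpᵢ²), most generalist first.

Proportions for population P4 (n=169): 13/169=0.0769, 33/169=0.1953, 47/169=0.2781, 38/169=0.2249, 38/169=0.2249
Proportions for population P2 (n=161): 29/161=0.1801, 90/161=0.5590, 1/161=0.0062, 25/161=0.1553, 16/161=0.0994
Proportions for population P3 (n=118): 35/118=0.2966, 1/118=0.0085, 77/118=0.6525, 4/118=0.0339, 1/118=0.0085
Σp_P4ᵢ² = 0.0769² + 0.1953² + 0.2781² + 0.2249² + 0.2249² = 0.005914 + 0.038142 + 0.077340 + 0.050580 + 0.050580 = 0.222556
B_P4 = 1 / 0.222556 = 4.4933
Σp_P2ᵢ² = 0.1801² + 0.5590² + 0.0062² + 0.1553² + 0.0994² = 0.032436 + 0.312481 + 0.000038 + 0.024118 + 0.009880 = 0.378953
B_P2 = 1 / 0.378953 = 2.6388
Σp_P3ᵢ² = 0.2966² + 0.0085² + 0.6525² + 0.0339² + 0.0085² = 0.087972 + 0.000072 + 0.425756 + 0.001149 + 0.000072 = 0.515021
B_P3 = 1 / 0.515021 = 1.9417
Ranking by B (broadest → narrowest): population P4 (4.49) > population P2 (2.64) > population P3 (1.94)

population P4 > population P2 > population P3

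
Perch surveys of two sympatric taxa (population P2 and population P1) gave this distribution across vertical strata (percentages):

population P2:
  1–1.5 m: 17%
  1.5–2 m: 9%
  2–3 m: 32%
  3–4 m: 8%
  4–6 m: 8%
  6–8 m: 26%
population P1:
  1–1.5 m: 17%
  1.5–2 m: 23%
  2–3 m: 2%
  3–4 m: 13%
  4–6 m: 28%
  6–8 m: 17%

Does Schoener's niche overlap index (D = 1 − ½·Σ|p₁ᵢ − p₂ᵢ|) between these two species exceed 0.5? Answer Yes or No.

Yes

Convert percentages to proportions (divide by 100).
Σ|p₁ᵢ − p₂ᵢ| = 0.00 + 0.14 + 0.30 + 0.05 + 0.20 + 0.09 = 0.78
D = 1 − ½ × 0.78 = 1 − 0.390 = 0.6100
D = 0.6100 > 0.5 → Yes.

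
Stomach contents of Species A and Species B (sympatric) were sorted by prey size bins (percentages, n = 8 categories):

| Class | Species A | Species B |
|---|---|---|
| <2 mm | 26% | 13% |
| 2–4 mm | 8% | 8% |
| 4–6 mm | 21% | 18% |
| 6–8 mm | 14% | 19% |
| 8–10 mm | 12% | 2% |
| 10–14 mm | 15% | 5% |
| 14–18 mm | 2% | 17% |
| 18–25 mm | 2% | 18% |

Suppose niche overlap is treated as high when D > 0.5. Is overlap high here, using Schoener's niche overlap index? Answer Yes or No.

Convert percentages to proportions (divide by 100).
Σ|p₁ᵢ − p₂ᵢ| = 0.13 + 0.00 + 0.03 + 0.05 + 0.10 + 0.10 + 0.15 + 0.16 = 0.72
D = 1 − ½ × 0.72 = 1 − 0.360 = 0.6400
D = 0.6400 > 0.5 → Yes.

Yes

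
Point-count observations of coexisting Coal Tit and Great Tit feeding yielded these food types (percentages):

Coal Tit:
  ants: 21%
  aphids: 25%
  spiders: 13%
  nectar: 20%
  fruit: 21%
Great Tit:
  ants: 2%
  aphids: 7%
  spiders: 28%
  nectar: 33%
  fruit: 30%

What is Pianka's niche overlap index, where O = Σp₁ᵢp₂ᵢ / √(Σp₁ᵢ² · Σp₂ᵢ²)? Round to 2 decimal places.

0.77

Convert percentages to proportions (divide by 100).
Σ p₁ᵢp₂ᵢ = 0.0042 + 0.0175 + 0.0364 + 0.0660 + 0.0630 = 0.1871
Σp_1ᵢ² = 0.21² + 0.25² + 0.13² + 0.20² + 0.21² = 0.0441 + 0.0625 + 0.0169 + 0.0400 + 0.0441 = 0.2076
Σp_2ᵢ² = 0.02² + 0.07² + 0.28² + 0.33² + 0.30² = 0.0004 + 0.0049 + 0.0784 + 0.1089 + 0.0900 = 0.2826
O = 0.1871 / √(0.2076 × 0.2826) = 0.1871 / 0.24221 = 0.7725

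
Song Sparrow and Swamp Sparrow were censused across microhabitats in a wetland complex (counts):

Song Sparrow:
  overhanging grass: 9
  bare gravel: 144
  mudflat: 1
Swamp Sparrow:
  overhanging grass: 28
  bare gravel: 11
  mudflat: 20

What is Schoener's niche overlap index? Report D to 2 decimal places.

0.25

Proportions for Song Sparrow (n=154): 9/154=0.0584, 144/154=0.9351, 1/154=0.0065
Proportions for Swamp Sparrow (n=59): 28/59=0.4746, 11/59=0.1864, 20/59=0.3390
Σ|p₁ᵢ − p₂ᵢ| = 0.4162 + 0.7487 + 0.3325 = 1.4974
D = 1 − ½ × 1.4974 = 1 − 0.74870 = 0.25130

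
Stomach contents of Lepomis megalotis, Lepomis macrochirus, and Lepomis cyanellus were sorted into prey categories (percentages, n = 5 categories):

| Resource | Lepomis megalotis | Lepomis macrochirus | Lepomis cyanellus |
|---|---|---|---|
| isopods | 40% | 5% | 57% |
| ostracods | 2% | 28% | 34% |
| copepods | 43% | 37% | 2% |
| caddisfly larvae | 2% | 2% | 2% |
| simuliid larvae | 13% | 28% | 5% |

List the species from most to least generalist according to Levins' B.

Convert percentages to proportions (divide by 100).
Σp_megaᵢ² = 0.40² + 0.02² + 0.43² + 0.02² + 0.13² = 0.1600 + 0.0004 + 0.1849 + 0.0004 + 0.0169 = 0.3626
B_mega = 1 / 0.3626 = 2.7579
Σp_macrᵢ² = 0.05² + 0.28² + 0.37² + 0.02² + 0.28² = 0.0025 + 0.0784 + 0.1369 + 0.0004 + 0.0784 = 0.2966
B_macr = 1 / 0.2966 = 3.3715
Σp_cyanᵢ² = 0.57² + 0.34² + 0.02² + 0.02² + 0.05² = 0.3249 + 0.1156 + 0.0004 + 0.0004 + 0.0025 = 0.4438
B_cyan = 1 / 0.4438 = 2.2533
Ranking by B (broadest → narrowest): Lepomis macrochirus (3.37) > Lepomis megalotis (2.76) > Lepomis cyanellus (2.25)

Lepomis macrochirus > Lepomis megalotis > Lepomis cyanellus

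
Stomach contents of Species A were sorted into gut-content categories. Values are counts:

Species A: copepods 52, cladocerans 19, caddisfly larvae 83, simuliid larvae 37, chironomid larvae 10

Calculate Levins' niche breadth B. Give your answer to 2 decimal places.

3.54

Proportions for Species A (n=201): 52/201=0.2587, 19/201=0.0945, 83/201=0.4129, 37/201=0.1841, 10/201=0.0498
Σpᵢ² = 0.2587² + 0.0945² + 0.4129² + 0.1841² + 0.0498² = 0.066926 + 0.008930 + 0.170486 + 0.033893 + 0.002480 = 0.282715
B = 1 / 0.282715 = 3.5371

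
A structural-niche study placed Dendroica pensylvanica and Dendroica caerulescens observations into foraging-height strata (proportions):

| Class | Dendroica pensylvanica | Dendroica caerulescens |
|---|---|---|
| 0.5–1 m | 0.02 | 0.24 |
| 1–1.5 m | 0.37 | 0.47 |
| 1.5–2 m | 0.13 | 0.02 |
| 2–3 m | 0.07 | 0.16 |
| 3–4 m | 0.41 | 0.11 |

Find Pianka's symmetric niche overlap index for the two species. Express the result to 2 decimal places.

0.74

Σ p₁ᵢp₂ᵢ = 0.0048 + 0.1739 + 0.0026 + 0.0112 + 0.0451 = 0.2376
Σp_1ᵢ² = 0.02² + 0.37² + 0.13² + 0.07² + 0.41² = 0.0004 + 0.1369 + 0.0169 + 0.0049 + 0.1681 = 0.3272
Σp_2ᵢ² = 0.24² + 0.47² + 0.02² + 0.16² + 0.11² = 0.0576 + 0.2209 + 0.0004 + 0.0256 + 0.0121 = 0.3166
O = 0.2376 / √(0.3272 × 0.3166) = 0.2376 / 0.32186 = 0.7382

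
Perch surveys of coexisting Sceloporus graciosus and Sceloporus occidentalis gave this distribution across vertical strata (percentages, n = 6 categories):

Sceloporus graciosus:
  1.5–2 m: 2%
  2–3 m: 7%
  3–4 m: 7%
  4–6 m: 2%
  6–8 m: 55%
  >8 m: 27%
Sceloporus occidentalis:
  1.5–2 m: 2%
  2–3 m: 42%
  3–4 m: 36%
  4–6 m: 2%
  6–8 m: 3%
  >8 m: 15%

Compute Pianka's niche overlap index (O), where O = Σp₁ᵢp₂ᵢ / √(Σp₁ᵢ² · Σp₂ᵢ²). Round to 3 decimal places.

Convert percentages to proportions (divide by 100).
Σ p₁ᵢp₂ᵢ = 0.0004 + 0.0294 + 0.0252 + 0.0004 + 0.0165 + 0.0405 = 0.1124
Σp_1ᵢ² = 0.02² + 0.07² + 0.07² + 0.02² + 0.55² + 0.27² = 0.0004 + 0.0049 + 0.0049 + 0.0004 + 0.3025 + 0.0729 = 0.3860
Σp_2ᵢ² = 0.02² + 0.42² + 0.36² + 0.02² + 0.03² + 0.15² = 0.0004 + 0.1764 + 0.1296 + 0.0004 + 0.0009 + 0.0225 = 0.3302
O = 0.1124 / √(0.3860 × 0.3302) = 0.1124 / 0.357011 = 0.31484

0.315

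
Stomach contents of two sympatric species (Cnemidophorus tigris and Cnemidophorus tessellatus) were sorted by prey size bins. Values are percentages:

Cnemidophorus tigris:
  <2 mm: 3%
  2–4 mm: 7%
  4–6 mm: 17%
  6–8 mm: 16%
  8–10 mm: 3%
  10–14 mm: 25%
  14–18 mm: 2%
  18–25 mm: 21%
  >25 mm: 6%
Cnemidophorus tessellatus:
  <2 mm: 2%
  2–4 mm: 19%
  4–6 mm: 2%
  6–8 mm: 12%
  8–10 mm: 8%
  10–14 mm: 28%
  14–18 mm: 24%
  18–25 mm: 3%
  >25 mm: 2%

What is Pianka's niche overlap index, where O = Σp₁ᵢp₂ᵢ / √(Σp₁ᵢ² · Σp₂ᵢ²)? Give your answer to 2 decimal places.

0.66

Convert percentages to proportions (divide by 100).
Σ p₁ᵢp₂ᵢ = 0.0006 + 0.0133 + 0.0034 + 0.0192 + 0.0024 + 0.0700 + 0.0048 + 0.0063 + 0.0012 = 0.1212
Σp_1ᵢ² = 0.03² + 0.07² + 0.17² + 0.16² + 0.03² + 0.25² + 0.02² + 0.21² + 0.06² = 0.0009 + 0.0049 + 0.0289 + 0.0256 + 0.0009 + 0.0625 + 0.0004 + 0.0441 + 0.0036 = 0.1718
Σp_2ᵢ² = 0.02² + 0.19² + 0.02² + 0.12² + 0.08² + 0.28² + 0.24² + 0.03² + 0.02² = 0.0004 + 0.0361 + 0.0004 + 0.0144 + 0.0064 + 0.0784 + 0.0576 + 0.0009 + 0.0004 = 0.1950
O = 0.1212 / √(0.1718 × 0.1950) = 0.1212 / 0.18303 = 0.6622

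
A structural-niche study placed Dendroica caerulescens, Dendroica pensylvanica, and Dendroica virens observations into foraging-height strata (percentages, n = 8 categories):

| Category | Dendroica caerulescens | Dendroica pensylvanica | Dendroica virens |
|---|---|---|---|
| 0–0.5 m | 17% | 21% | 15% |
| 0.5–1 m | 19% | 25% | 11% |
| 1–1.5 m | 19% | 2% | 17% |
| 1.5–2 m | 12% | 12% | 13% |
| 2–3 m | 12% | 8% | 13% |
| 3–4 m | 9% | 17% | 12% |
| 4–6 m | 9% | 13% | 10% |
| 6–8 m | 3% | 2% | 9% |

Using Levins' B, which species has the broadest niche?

Dendroica virens

Convert percentages to proportions (divide by 100).
Σp_caerᵢ² = 0.17² + 0.19² + 0.19² + 0.12² + 0.12² + 0.09² + 0.09² + 0.03² = 0.0289 + 0.0361 + 0.0361 + 0.0144 + 0.0144 + 0.0081 + 0.0081 + 0.0009 = 0.1470
B_caer = 1 / 0.1470 = 6.8027
Σp_pensᵢ² = 0.21² + 0.25² + 0.02² + 0.12² + 0.08² + 0.17² + 0.13² + 0.02² = 0.0441 + 0.0625 + 0.0004 + 0.0144 + 0.0064 + 0.0289 + 0.0169 + 0.0004 = 0.1740
B_pens = 1 / 0.1740 = 5.7471
Σp_vireᵢ² = 0.15² + 0.11² + 0.17² + 0.13² + 0.13² + 0.12² + 0.10² + 0.09² = 0.0225 + 0.0121 + 0.0289 + 0.0169 + 0.0169 + 0.0144 + 0.0100 + 0.0081 = 0.1298
B_vire = 1 / 0.1298 = 7.7042
Highest B → broadest niche (most generalist): Dendroica virens (B = 7.70).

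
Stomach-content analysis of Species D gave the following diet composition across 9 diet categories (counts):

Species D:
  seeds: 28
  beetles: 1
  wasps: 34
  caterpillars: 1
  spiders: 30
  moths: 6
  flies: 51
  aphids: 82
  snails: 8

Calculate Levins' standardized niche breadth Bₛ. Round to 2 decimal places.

0.47

Proportions for Species D (n=241): 28/241=0.1162, 1/241=0.0041, 34/241=0.1411, 1/241=0.0041, 30/241=0.1245, 6/241=0.0249, 51/241=0.2116, 82/241=0.3402, 8/241=0.0332
Σpᵢ² = 0.1162² + 0.0041² + 0.1411² + 0.0041² + 0.1245² + 0.0249² + 0.2116² + 0.3402² + 0.0332² = 0.013502 + 0.000017 + 0.019909 + 0.000017 + 0.015500 + 0.000620 + 0.044775 + 0.115736 + 0.001102 = 0.211178
B = 1 / 0.211178 = 4.7353
Bₛ = (B − 1)/(n − 1) = (4.7353 − 1)/(9 − 1) = 3.7353/8 = 0.4669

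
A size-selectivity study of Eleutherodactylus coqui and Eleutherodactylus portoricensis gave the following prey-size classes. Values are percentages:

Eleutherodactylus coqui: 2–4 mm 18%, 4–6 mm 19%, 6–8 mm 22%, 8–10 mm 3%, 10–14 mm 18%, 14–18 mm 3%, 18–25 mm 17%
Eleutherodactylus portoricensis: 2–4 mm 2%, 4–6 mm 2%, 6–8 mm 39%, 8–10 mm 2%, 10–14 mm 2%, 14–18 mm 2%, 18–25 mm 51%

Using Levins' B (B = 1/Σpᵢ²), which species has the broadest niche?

Convert percentages to proportions (divide by 100).
Σp_coquᵢ² = 0.18² + 0.19² + 0.22² + 0.03² + 0.18² + 0.03² + 0.17² = 0.0324 + 0.0361 + 0.0484 + 0.0009 + 0.0324 + 0.0009 + 0.0289 = 0.1800
B_coqu = 1 / 0.1800 = 5.5556
Σp_portᵢ² = 0.02² + 0.02² + 0.39² + 0.02² + 0.02² + 0.02² + 0.51² = 0.0004 + 0.0004 + 0.1521 + 0.0004 + 0.0004 + 0.0004 + 0.2601 = 0.4142
B_port = 1 / 0.4142 = 2.4143
Highest B → broadest niche (most generalist): Eleutherodactylus coqui (B = 5.56).

Eleutherodactylus coqui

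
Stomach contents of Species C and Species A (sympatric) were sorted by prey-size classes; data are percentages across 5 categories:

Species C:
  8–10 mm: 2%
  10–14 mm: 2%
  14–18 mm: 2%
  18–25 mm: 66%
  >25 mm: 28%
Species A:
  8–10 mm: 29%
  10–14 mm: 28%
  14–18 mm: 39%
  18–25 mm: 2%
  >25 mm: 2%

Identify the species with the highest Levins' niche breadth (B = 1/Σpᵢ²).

Convert percentages to proportions (divide by 100).
Σp_Cᵢ² = 0.02² + 0.02² + 0.02² + 0.66² + 0.28² = 0.0004 + 0.0004 + 0.0004 + 0.4356 + 0.0784 = 0.5152
B_C = 1 / 0.5152 = 1.9410
Σp_Aᵢ² = 0.29² + 0.28² + 0.39² + 0.02² + 0.02² = 0.0841 + 0.0784 + 0.1521 + 0.0004 + 0.0004 = 0.3154
B_A = 1 / 0.3154 = 3.1706
Highest B → broadest niche (most generalist): Species A (B = 3.17).

Species A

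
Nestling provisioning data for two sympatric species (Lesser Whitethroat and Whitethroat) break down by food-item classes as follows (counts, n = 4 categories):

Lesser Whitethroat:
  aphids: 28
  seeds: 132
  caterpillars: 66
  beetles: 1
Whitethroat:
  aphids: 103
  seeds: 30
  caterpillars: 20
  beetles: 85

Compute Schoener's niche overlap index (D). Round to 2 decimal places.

Proportions for Lesser Whitethroat (n=227): 28/227=0.1233, 132/227=0.5815, 66/227=0.2907, 1/227=0.0044
Proportions for Whitethroat (n=238): 103/238=0.4328, 30/238=0.1261, 20/238=0.0840, 85/238=0.3571
Σ|p₁ᵢ − p₂ᵢ| = 0.3095 + 0.4554 + 0.2067 + 0.3527 = 1.3243
D = 1 − ½ × 1.3243 = 1 − 0.66215 = 0.33785

0.34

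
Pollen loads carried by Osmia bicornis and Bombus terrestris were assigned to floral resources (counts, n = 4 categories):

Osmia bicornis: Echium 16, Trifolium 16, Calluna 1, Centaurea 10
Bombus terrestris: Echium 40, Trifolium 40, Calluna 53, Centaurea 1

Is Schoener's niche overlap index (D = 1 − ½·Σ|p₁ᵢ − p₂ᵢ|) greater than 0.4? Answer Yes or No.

Yes

Proportions for Osmia bicornis (n=43): 16/43=0.3721, 16/43=0.3721, 1/43=0.0233, 10/43=0.2326
Proportions for Bombus terrestris (n=134): 40/134=0.2985, 40/134=0.2985, 53/134=0.3955, 1/134=0.0075
Σ|p₁ᵢ − p₂ᵢ| = 0.0736 + 0.0736 + 0.3722 + 0.2251 = 0.7445
D = 1 − ½ × 0.7445 = 1 − 0.37225 = 0.62775
D = 0.62775 > 0.4 → Yes.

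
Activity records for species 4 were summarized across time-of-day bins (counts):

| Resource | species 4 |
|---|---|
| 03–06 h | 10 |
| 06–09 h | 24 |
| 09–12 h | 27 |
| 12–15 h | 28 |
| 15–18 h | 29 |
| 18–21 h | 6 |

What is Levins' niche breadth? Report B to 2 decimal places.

Proportions for species 4 (n=124): 10/124=0.0806, 24/124=0.1935, 27/124=0.2177, 28/124=0.2258, 29/124=0.2339, 6/124=0.0484
Σpᵢ² = 0.0806² + 0.1935² + 0.2177² + 0.2258² + 0.2339² + 0.0484² = 0.006496 + 0.037442 + 0.047393 + 0.050986 + 0.054709 + 0.002343 = 0.199369
B = 1 / 0.199369 = 5.0158

5.02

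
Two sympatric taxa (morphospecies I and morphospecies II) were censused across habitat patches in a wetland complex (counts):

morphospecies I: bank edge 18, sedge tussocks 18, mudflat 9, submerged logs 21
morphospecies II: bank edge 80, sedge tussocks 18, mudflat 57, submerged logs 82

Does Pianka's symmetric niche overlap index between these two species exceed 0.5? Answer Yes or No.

Proportions for morphospecies I (n=66): 18/66=0.2727, 18/66=0.2727, 9/66=0.1364, 21/66=0.3182
Proportions for morphospecies II (n=237): 80/237=0.3376, 18/237=0.0759, 57/237=0.2405, 82/237=0.3460
Σ p₁ᵢp₂ᵢ = 0.092064 + 0.020698 + 0.032804 + 0.110097 = 0.255663
Σp_1ᵢ² = 0.2727² + 0.2727² + 0.1364² + 0.3182² = 0.074365 + 0.074365 + 0.018605 + 0.101251 = 0.268586
Σp_2ᵢ² = 0.3376² + 0.0759² + 0.2405² + 0.3460² = 0.113974 + 0.005761 + 0.057840 + 0.119716 = 0.297291
O = 0.255663 / √(0.268586 × 0.297291) = 0.255663 / 0.2825742 = 0.9048
O = 0.9048 > 0.5 → Yes.

Yes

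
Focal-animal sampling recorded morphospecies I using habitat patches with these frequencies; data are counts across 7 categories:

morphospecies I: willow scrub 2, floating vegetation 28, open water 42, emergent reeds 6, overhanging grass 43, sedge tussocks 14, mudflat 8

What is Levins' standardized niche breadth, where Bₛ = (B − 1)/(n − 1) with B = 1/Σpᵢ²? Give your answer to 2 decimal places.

Proportions for morphospecies I (n=143): 2/143=0.0140, 28/143=0.1958, 42/143=0.2937, 6/143=0.0420, 43/143=0.3007, 14/143=0.0979, 8/143=0.0559
Σpᵢ² = 0.0140² + 0.1958² + 0.2937² + 0.0420² + 0.3007² + 0.0979² + 0.0559² = 0.000196 + 0.038338 + 0.086260 + 0.001764 + 0.090420 + 0.009584 + 0.003125 = 0.229687
B = 1 / 0.229687 = 4.3538
Bₛ = (B − 1)/(n − 1) = (4.3538 − 1)/(7 − 1) = 3.3538/6 = 0.5590

0.56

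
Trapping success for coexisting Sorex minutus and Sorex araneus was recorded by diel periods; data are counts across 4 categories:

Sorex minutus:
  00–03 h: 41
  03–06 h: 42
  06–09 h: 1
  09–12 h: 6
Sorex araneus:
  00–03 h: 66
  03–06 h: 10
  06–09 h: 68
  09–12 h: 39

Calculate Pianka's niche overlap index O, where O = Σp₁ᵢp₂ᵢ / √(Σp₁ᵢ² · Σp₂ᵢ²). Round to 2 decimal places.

Proportions for Sorex minutus (n=90): 41/90=0.4556, 42/90=0.4667, 1/90=0.0111, 6/90=0.0667
Proportions for Sorex araneus (n=183): 66/183=0.3607, 10/183=0.0546, 68/183=0.3716, 39/183=0.2131
Σ p₁ᵢp₂ᵢ = 0.164335 + 0.025482 + 0.004125 + 0.014214 = 0.208156
Σp_1ᵢ² = 0.4556² + 0.4667² + 0.0111² + 0.0667² = 0.207571 + 0.217809 + 0.000123 + 0.004449 = 0.429952
Σp_2ᵢ² = 0.3607² + 0.0546² + 0.3716² + 0.2131² = 0.130104 + 0.002981 + 0.138087 + 0.045412 = 0.316584
O = 0.208156 / √(0.429952 × 0.316584) = 0.208156 / 0.3689389 = 0.5642

0.56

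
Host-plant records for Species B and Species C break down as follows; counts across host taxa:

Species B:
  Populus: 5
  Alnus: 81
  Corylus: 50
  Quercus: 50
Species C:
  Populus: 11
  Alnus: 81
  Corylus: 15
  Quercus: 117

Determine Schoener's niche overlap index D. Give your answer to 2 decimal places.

Proportions for Species B (n=186): 5/186=0.0269, 81/186=0.4355, 50/186=0.2688, 50/186=0.2688
Proportions for Species C (n=224): 11/224=0.0491, 81/224=0.3616, 15/224=0.0670, 117/224=0.5223
Σ|p₁ᵢ − p₂ᵢ| = 0.0222 + 0.0739 + 0.2018 + 0.2535 = 0.5514
D = 1 − ½ × 0.5514 = 1 − 0.27570 = 0.72430

0.72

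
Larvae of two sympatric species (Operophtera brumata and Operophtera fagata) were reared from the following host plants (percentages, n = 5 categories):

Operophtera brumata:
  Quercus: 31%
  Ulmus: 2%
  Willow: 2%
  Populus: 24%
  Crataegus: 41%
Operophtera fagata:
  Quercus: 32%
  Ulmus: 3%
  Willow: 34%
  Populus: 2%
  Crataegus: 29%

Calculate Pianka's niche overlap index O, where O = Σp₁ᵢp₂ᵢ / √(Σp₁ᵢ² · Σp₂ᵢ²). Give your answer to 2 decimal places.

0.74

Convert percentages to proportions (divide by 100).
Σ p₁ᵢp₂ᵢ = 0.0992 + 0.0006 + 0.0068 + 0.0048 + 0.1189 = 0.2303
Σp_1ᵢ² = 0.31² + 0.02² + 0.02² + 0.24² + 0.41² = 0.0961 + 0.0004 + 0.0004 + 0.0576 + 0.1681 = 0.3226
Σp_2ᵢ² = 0.32² + 0.03² + 0.34² + 0.02² + 0.29² = 0.1024 + 0.0009 + 0.1156 + 0.0004 + 0.0841 = 0.3034
O = 0.2303 / √(0.3226 × 0.3034) = 0.2303 / 0.31285 = 0.7361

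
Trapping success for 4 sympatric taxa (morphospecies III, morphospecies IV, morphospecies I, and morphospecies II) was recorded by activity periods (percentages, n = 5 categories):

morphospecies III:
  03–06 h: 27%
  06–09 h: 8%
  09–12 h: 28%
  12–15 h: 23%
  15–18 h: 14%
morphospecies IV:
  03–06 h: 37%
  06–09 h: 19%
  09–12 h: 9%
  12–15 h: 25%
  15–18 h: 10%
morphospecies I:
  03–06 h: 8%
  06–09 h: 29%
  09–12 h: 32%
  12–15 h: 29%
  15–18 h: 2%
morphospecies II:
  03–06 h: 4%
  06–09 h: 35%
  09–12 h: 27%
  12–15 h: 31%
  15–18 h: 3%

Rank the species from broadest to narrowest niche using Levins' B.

morphospecies III > morphospecies IV > morphospecies I > morphospecies II

Convert percentages to proportions (divide by 100).
Σp_IIIᵢ² = 0.27² + 0.08² + 0.28² + 0.23² + 0.14² = 0.0729 + 0.0064 + 0.0784 + 0.0529 + 0.0196 = 0.2302
B_III = 1 / 0.2302 = 4.3440
Σp_IVᵢ² = 0.37² + 0.19² + 0.09² + 0.25² + 0.10² = 0.1369 + 0.0361 + 0.0081 + 0.0625 + 0.0100 = 0.2536
B_IV = 1 / 0.2536 = 3.9432
Σp_Iᵢ² = 0.08² + 0.29² + 0.32² + 0.29² + 0.02² = 0.0064 + 0.0841 + 0.1024 + 0.0841 + 0.0004 = 0.2774
B_I = 1 / 0.2774 = 3.6049
Σp_IIᵢ² = 0.04² + 0.35² + 0.27² + 0.31² + 0.03² = 0.0016 + 0.1225 + 0.0729 + 0.0961 + 0.0009 = 0.2940
B_II = 1 / 0.2940 = 3.4014
Ranking by B (broadest → narrowest): morphospecies III (4.34) > morphospecies IV (3.94) > morphospecies I (3.60) > morphospecies II (3.40)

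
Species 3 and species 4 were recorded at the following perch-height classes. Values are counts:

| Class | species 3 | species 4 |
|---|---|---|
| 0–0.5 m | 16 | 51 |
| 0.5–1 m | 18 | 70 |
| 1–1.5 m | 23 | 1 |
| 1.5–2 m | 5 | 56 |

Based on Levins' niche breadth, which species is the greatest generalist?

Proportions for species 3 (n=62): 16/62=0.2581, 18/62=0.2903, 23/62=0.3710, 5/62=0.0806
Proportions for species 4 (n=178): 51/178=0.2865, 70/178=0.3933, 1/178=0.0056, 56/178=0.3146
Σp_3ᵢ² = 0.2581² + 0.2903² + 0.3710² + 0.0806² = 0.066616 + 0.084274 + 0.137641 + 0.006496 = 0.295027
B_3 = 1 / 0.295027 = 3.3895
Σp_4ᵢ² = 0.2865² + 0.3933² + 0.0056² + 0.3146² = 0.082082 + 0.154685 + 0.000031 + 0.098973 = 0.335771
B_4 = 1 / 0.335771 = 2.9782
Highest B → broadest niche (most generalist): species 3 (B = 3.39).

species 3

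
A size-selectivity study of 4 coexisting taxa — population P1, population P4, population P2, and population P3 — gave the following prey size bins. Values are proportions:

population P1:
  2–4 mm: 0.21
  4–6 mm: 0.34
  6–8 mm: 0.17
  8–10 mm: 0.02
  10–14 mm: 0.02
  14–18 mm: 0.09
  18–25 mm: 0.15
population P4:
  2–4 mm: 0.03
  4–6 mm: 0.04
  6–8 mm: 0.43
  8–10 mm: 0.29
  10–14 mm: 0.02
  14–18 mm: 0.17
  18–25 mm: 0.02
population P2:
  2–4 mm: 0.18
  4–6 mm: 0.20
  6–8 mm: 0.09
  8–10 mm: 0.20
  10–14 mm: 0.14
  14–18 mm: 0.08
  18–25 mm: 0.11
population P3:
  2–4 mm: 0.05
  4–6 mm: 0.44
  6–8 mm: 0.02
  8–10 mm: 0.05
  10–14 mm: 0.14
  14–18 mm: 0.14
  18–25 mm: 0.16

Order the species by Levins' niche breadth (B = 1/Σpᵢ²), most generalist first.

Σp_P1ᵢ² = 0.21² + 0.34² + 0.17² + 0.02² + 0.02² + 0.09² + 0.15² = 0.0441 + 0.1156 + 0.0289 + 0.0004 + 0.0004 + 0.0081 + 0.0225 = 0.2200
B_P1 = 1 / 0.2200 = 4.5455
Σp_P4ᵢ² = 0.03² + 0.04² + 0.43² + 0.29² + 0.02² + 0.17² + 0.02² = 0.0009 + 0.0016 + 0.1849 + 0.0841 + 0.0004 + 0.0289 + 0.0004 = 0.3012
B_P4 = 1 / 0.3012 = 3.3201
Σp_P2ᵢ² = 0.18² + 0.20² + 0.09² + 0.20² + 0.14² + 0.08² + 0.11² = 0.0324 + 0.0400 + 0.0081 + 0.0400 + 0.0196 + 0.0064 + 0.0121 = 0.1586
B_P2 = 1 / 0.1586 = 6.3052
Σp_P3ᵢ² = 0.05² + 0.44² + 0.02² + 0.05² + 0.14² + 0.14² + 0.16² = 0.0025 + 0.1936 + 0.0004 + 0.0025 + 0.0196 + 0.0196 + 0.0256 = 0.2638
B_P3 = 1 / 0.2638 = 3.7908
Ranking by B (broadest → narrowest): population P2 (6.31) > population P1 (4.55) > population P3 (3.79) > population P4 (3.32)

population P2 > population P1 > population P3 > population P4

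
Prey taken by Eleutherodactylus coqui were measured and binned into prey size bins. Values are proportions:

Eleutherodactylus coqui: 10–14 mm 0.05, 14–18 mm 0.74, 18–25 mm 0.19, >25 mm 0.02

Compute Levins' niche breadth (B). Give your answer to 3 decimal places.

Σpᵢ² = 0.05² + 0.74² + 0.19² + 0.02² = 0.0025 + 0.5476 + 0.0361 + 0.0004 = 0.5866
B = 1 / 0.5866 = 1.70474

1.705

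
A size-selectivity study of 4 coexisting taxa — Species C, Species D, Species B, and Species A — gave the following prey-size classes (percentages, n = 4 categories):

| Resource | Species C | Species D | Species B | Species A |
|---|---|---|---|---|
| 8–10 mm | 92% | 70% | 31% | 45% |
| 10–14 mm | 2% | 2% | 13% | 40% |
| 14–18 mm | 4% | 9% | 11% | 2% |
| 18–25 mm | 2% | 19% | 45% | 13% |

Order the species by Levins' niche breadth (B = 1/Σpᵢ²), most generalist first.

Species B > Species A > Species D > Species C

Convert percentages to proportions (divide by 100).
Σp_Cᵢ² = 0.92² + 0.02² + 0.04² + 0.02² = 0.8464 + 0.0004 + 0.0016 + 0.0004 = 0.8488
B_C = 1 / 0.8488 = 1.1781
Σp_Dᵢ² = 0.70² + 0.02² + 0.09² + 0.19² = 0.4900 + 0.0004 + 0.0081 + 0.0361 = 0.5346
B_D = 1 / 0.5346 = 1.8706
Σp_Bᵢ² = 0.31² + 0.13² + 0.11² + 0.45² = 0.0961 + 0.0169 + 0.0121 + 0.2025 = 0.3276
B_B = 1 / 0.3276 = 3.0525
Σp_Aᵢ² = 0.45² + 0.40² + 0.02² + 0.13² = 0.2025 + 0.1600 + 0.0004 + 0.0169 = 0.3798
B_A = 1 / 0.3798 = 2.6330
Ranking by B (broadest → narrowest): Species B (3.05) > Species A (2.63) > Species D (1.87) > Species C (1.18)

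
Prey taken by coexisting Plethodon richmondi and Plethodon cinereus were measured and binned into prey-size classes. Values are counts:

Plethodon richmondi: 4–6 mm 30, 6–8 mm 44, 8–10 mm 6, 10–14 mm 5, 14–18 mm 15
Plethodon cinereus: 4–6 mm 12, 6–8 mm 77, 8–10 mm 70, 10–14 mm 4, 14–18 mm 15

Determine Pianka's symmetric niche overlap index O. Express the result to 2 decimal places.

Proportions for Plethodon richmondi (n=100): 30/100=0.3000, 44/100=0.4400, 6/100=0.0600, 5/100=0.0500, 15/100=0.1500
Proportions for Plethodon cinereus (n=178): 12/178=0.0674, 77/178=0.4326, 70/178=0.3933, 4/178=0.0225, 15/178=0.0843
Σ p₁ᵢp₂ᵢ = 0.020220 + 0.190344 + 0.023598 + 0.001125 + 0.012645 = 0.247932
Σp_1ᵢ² = 0.3000² + 0.4400² + 0.0600² + 0.0500² + 0.1500² = 0.090000 + 0.193600 + 0.003600 + 0.002500 + 0.022500 = 0.312200
Σp_2ᵢ² = 0.0674² + 0.4326² + 0.3933² + 0.0225² + 0.0843² = 0.004543 + 0.187143 + 0.154685 + 0.000506 + 0.007106 = 0.353983
O = 0.247932 / √(0.312200 × 0.353983) = 0.247932 / 0.3324357 = 0.7458

0.75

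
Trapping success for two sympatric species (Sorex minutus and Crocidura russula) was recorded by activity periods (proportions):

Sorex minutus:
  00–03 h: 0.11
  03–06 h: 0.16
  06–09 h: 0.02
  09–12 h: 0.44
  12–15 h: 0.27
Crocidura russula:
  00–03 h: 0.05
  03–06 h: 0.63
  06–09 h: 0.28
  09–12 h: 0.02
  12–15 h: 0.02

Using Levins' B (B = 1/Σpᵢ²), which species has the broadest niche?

Sorex minutus

Σp_minuᵢ² = 0.11² + 0.16² + 0.02² + 0.44² + 0.27² = 0.0121 + 0.0256 + 0.0004 + 0.1936 + 0.0729 = 0.3046
B_minu = 1 / 0.3046 = 3.2830
Σp_russᵢ² = 0.05² + 0.63² + 0.28² + 0.02² + 0.02² = 0.0025 + 0.3969 + 0.0784 + 0.0004 + 0.0004 = 0.4786
B_russ = 1 / 0.4786 = 2.0894
Highest B → broadest niche (most generalist): Sorex minutus (B = 3.28).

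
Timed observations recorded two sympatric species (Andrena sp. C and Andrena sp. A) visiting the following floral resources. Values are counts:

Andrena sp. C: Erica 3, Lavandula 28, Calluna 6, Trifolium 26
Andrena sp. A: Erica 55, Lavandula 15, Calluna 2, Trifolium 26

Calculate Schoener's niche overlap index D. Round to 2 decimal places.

Proportions for Andrena sp. C (n=63): 3/63=0.0476, 28/63=0.4444, 6/63=0.0952, 26/63=0.4127
Proportions for Andrena sp. A (n=98): 55/98=0.5612, 15/98=0.1531, 2/98=0.0204, 26/98=0.2653
Σ|p₁ᵢ − p₂ᵢ| = 0.5136 + 0.2913 + 0.0748 + 0.1474 = 1.0271
D = 1 − ½ × 1.0271 = 1 − 0.51355 = 0.48645

0.49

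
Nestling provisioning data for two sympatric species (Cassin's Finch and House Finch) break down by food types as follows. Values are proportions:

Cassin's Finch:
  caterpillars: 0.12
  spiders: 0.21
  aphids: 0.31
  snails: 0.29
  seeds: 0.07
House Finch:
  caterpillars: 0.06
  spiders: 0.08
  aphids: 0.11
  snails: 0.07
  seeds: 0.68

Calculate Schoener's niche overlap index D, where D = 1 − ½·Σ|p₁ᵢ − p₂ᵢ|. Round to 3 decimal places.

Σ|p₁ᵢ − p₂ᵢ| = 0.06 + 0.13 + 0.20 + 0.22 + 0.61 = 1.22
D = 1 − ½ × 1.22 = 1 − 0.610 = 0.39000

0.390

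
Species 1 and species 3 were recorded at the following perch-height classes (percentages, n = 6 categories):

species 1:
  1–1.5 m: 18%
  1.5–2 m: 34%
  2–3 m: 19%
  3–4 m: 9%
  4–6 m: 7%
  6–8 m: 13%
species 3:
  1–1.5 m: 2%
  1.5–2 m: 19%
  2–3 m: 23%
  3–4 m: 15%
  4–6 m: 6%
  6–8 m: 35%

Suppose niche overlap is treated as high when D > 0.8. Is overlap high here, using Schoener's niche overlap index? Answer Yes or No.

Convert percentages to proportions (divide by 100).
Σ|p₁ᵢ − p₂ᵢ| = 0.16 + 0.15 + 0.04 + 0.06 + 0.01 + 0.22 = 0.64
D = 1 − ½ × 0.64 = 1 − 0.320 = 0.6800
D = 0.6800 < 0.8 → No.

No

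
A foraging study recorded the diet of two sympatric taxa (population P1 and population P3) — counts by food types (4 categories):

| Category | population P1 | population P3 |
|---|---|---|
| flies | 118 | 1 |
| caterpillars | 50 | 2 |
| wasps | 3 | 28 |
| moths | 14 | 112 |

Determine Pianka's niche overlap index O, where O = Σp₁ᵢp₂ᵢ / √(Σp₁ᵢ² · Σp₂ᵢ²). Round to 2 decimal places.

0.13

Proportions for population P1 (n=185): 118/185=0.6378, 50/185=0.2703, 3/185=0.0162, 14/185=0.0757
Proportions for population P3 (n=143): 1/143=0.0070, 2/143=0.0140, 28/143=0.1958, 112/143=0.7832
Σ p₁ᵢp₂ᵢ = 0.004465 + 0.003784 + 0.003172 + 0.059288 = 0.070709
Σp_1ᵢ² = 0.6378² + 0.2703² + 0.0162² + 0.0757² = 0.406789 + 0.073062 + 0.000262 + 0.005730 = 0.485843
Σp_2ᵢ² = 0.0070² + 0.0140² + 0.1958² + 0.7832² = 0.000049 + 0.000196 + 0.038338 + 0.613402 = 0.651985
O = 0.070709 / √(0.485843 × 0.651985) = 0.070709 / 0.5628164 = 0.1256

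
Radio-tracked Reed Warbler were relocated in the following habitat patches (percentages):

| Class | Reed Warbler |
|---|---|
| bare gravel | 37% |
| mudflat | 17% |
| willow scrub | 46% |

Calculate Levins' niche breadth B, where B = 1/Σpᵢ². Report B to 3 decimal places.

Convert percentages to proportions (divide by 100).
Σpᵢ² = 0.37² + 0.17² + 0.46² = 0.1369 + 0.0289 + 0.2116 = 0.3774
B = 1 / 0.3774 = 2.64971

2.650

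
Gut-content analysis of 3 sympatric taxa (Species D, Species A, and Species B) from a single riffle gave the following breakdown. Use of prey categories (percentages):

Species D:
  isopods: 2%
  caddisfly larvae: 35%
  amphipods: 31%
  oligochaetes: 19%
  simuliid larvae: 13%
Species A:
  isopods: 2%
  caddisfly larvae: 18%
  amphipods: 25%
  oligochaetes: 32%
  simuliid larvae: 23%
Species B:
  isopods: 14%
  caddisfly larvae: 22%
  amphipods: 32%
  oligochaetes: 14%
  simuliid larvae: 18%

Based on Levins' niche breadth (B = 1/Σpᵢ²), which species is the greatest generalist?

Convert percentages to proportions (divide by 100).
Σp_Dᵢ² = 0.02² + 0.35² + 0.31² + 0.19² + 0.13² = 0.0004 + 0.1225 + 0.0961 + 0.0361 + 0.0169 = 0.2720
B_D = 1 / 0.2720 = 3.6765
Σp_Aᵢ² = 0.02² + 0.18² + 0.25² + 0.32² + 0.23² = 0.0004 + 0.0324 + 0.0625 + 0.1024 + 0.0529 = 0.2506
B_A = 1 / 0.2506 = 3.9904
Σp_Bᵢ² = 0.14² + 0.22² + 0.32² + 0.14² + 0.18² = 0.0196 + 0.0484 + 0.1024 + 0.0196 + 0.0324 = 0.2224
B_B = 1 / 0.2224 = 4.4964
Highest B → broadest niche (most generalist): Species B (B = 4.50).

Species B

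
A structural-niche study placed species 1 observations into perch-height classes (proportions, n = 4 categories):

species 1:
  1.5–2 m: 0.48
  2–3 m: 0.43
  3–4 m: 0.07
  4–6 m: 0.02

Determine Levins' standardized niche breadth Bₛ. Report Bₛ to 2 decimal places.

Σpᵢ² = 0.48² + 0.43² + 0.07² + 0.02² = 0.2304 + 0.1849 + 0.0049 + 0.0004 = 0.4206
B = 1 / 0.4206 = 2.3776
Bₛ = (B − 1)/(n − 1) = (2.3776 − 1)/(4 − 1) = 1.3776/3 = 0.4592

0.46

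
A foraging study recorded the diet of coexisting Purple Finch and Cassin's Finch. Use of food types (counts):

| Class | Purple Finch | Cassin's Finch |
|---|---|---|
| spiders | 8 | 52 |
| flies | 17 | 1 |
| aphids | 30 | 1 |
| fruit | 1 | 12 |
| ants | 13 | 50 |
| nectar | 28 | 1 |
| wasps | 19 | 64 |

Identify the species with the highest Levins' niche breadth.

Purple Finch

Proportions for Purple Finch (n=116): 8/116=0.0690, 17/116=0.1466, 30/116=0.2586, 1/116=0.0086, 13/116=0.1121, 28/116=0.2414, 19/116=0.1638
Proportions for Cassin's Finch (n=181): 52/181=0.2873, 1/181=0.0055, 1/181=0.0055, 12/181=0.0663, 50/181=0.2762, 1/181=0.0055, 64/181=0.3536
Σp_Purpᵢ² = 0.0690² + 0.1466² + 0.2586² + 0.0086² + 0.1121² + 0.2414² + 0.1638² = 0.004761 + 0.021492 + 0.066874 + 0.000074 + 0.012566 + 0.058274 + 0.026830 = 0.190871
B_Purp = 1 / 0.190871 = 5.2391
Σp_Cassᵢ² = 0.2873² + 0.0055² + 0.0055² + 0.0663² + 0.2762² + 0.0055² + 0.3536² = 0.082541 + 0.000030 + 0.000030 + 0.004396 + 0.076286 + 0.000030 + 0.125033 = 0.288346
B_Cass = 1 / 0.288346 = 3.4681
Highest B → broadest niche (most generalist): Purple Finch (B = 5.24).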